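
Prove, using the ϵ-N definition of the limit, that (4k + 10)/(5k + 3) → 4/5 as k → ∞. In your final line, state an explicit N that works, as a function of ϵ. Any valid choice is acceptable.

Fix ϵ > 0. For k ≥ 1, |(4k + 10)/(5k + 3) − (4/5)| = |38|/(5(5k + 3)) = 38/(5(5k + 3)).
Since 5k + 3 ≥ 5k for k ≥ 1, this is ≤ 38/(5·5k) = (38/25)/k.
So |(4k + 10)/(5k + 3) − (4/5)| < ϵ whenever k > (38/25)/ϵ.
Take N = (38/25)/ϵ. If k > N then |(4k + 10)/(5k + 3) − (4/5)| ≤ (38/25)/k < ϵ.

N = (38/25)/ϵ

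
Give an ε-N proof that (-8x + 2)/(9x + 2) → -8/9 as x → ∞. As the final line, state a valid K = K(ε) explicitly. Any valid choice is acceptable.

K = (34/81)/ε

Suppose ε > 0. We seek K > 0 such that x > K implies |(-8x + 2)/(9x + 2) + 8/9| < ε.
(-8x + 2)/(9x + 2) + 8/9 = (9(-8x + 2) − (-8)(9x + 2)) / (9(9x + 2)) = 34/(9(9x + 2)).
For x > 0 we have 9x + 2 > 9x, so |(-8x + 2)/(9x + 2) + 8/9| = 34/(9(9x + 2)) < 34/(9·9x) = (34/81)/x.
Thus |(-8x + 2)/(9x + 2) + 8/9| < ε whenever x > (34/81)/ε.
Take K = (34/81)/ε. If x > K then |(-8x + 2)/(9x + 2) + 8/9| < (34/81)/x < ε.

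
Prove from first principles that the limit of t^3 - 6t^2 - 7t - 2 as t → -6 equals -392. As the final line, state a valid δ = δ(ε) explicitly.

δ = min(2, ε/225)

Suppose ε > 0. We want δ > 0 such that 0 < |t + 6| < δ implies |(t^3 - 6t^2 - 7t - 2) + 392| < ε.
(t^3 - 6t^2 - 7t - 2) + 392 = t^3 - 6t^2 - 7t + 390 = (t + 6)(t^2 - 12t + 65).
So |(t^3 - 6t^2 - 7t - 2) + 392| = |t + 6|·|t^2 - 12t + 65|.
Require δ ≤ 2. Then |t + 6| < 2 gives |t| < 8, and by the triangle inequality |t^2 - 12t + 65| ≤ 8^2 + 12·8 + 65 = 225.
Hence |(t^3 - 6t^2 - 7t - 2) + 392| ≤ 225|t + 6| < ε provided |t + 6| < ε/225.
Choosing δ = min(2, ε/225) ensures both conditions, hence |(t^3 - 6t^2 - 7t - 2) + 392| < ε.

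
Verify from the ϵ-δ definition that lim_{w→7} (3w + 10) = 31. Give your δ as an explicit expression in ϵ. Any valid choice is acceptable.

Suppose ϵ > 0. We need δ > 0 so that 0 < |w − 7| < δ implies |(3w + 10) − 31| < ϵ.
|(3w + 10) − 31| = |3w - 21| = 3|w − 7|.
So 3|w − 7| < ϵ exactly when |w − 7| < ϵ/3.
Choosing δ = ϵ/3 gives |(3w + 10) − 31| = 3|w − 7| < ϵ whenever |w − 7| < δ.

δ = ϵ/3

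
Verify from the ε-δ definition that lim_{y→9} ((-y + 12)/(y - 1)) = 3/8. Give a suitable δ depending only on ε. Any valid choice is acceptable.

δ = min(4, (32/11)ε)

Fix ε > 0. We want δ > 0 with 0 < |y − 9| < δ ⇒ |(-y + 12)/(y - 1) − (3/8)| < ε.
Combining over a common denominator, (-y + 12)/(y - 1) − (3/8) = [(-y + 12)·8 − 3·(y - 1)] / [8·(y - 1)] = -11(y − 9) / (8(y - 1)).
So |(-y + 12)/(y - 1) − (3/8)| = 11|y − 9| / (8·|y − 1|).
Restrict δ ≤ 4. Then |y − 9| < 4 gives |y − 1| = |(y − 9) + 8| ≥ 8 − 4 = 4.
Hence |(-y + 12)/(y - 1) − (3/8)| < 11|y − 9|/(8·4) = (11/32)|y − 9|, which is < ε once |y − 9| < (32/11)ε.
Take δ = min(4, (32/11)ε). Then 0 < |y − 9| < δ forces both bounds, so |(-y + 12)/(y - 1) − (3/8)| < ε.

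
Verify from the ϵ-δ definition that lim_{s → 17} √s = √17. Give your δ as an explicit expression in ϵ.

Let ϵ > 0. We want δ > 0 such that 0 < |s − 17| < δ implies |√s − √17| < ϵ.
Multiplying by the conjugate, |√s − √17| = |s − 17|/(√s + √17).
Restrict δ ≤ 17 so that |s − 17| < 17 forces s > 0, and then √s + √17 > √17.
Hence |√s − √17| < |s − 17|/√17, which is < ϵ once |s − 17| < √17·ϵ.
Take δ = min(17, √17·ϵ). If 0 < |s − 17| < δ then s > 0 and |√s − √17| < |s − 17|/√17 < ϵ.

δ = min(17, √17·ϵ)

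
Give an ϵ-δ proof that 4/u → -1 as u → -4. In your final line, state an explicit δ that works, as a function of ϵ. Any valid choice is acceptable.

δ = min(2, 2ϵ)

Suppose ϵ > 0. We seek δ > 0 such that 0 < |u + 4| < δ implies |4/u + 1| < ϵ.
|4/u + 1| = 4·|-4 − u|/(4·|u|) = 4|u + 4|/(4|u|).
Restrict δ ≤ 2. Then |u + 4| < 2 gives |u| > 2, so 4|u| > 8.
Then |4/u + 1| < 4|u + 4|/8, which is < ϵ when |u + 4| < 2ϵ.
Take δ = min(2, 2ϵ). Then 0 < |u + 4| < δ gives both |u + 4| < 2 and |u + 4| < 2ϵ, so |4/u + 1| < ϵ.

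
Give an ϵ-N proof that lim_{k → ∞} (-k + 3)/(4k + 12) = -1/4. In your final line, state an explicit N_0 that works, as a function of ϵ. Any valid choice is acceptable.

Let ϵ > 0 be given. For k ≥ 1, |(-k + 3)/(4k + 12) + 1/4| = |24|/(4(4k + 12)) = 24/(4(4k + 12)).
Since 4k + 12 ≥ 4k for k ≥ 1, this is ≤ 24/(4·4k) = (3/2)/k.
So |(-k + 3)/(4k + 12) + 1/4| < ϵ whenever k > (3/2)/ϵ.
Take N_0 = (3/2)/ϵ. If k > N_0 then |(-k + 3)/(4k + 12) + 1/4| ≤ (3/2)/k < ϵ.

N_0 = (3/2)/ϵ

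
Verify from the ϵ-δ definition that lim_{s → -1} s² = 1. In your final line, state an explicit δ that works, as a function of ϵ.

Suppose ϵ > 0. We seek δ > 0 with 0 < |s + 1| < δ ⇒ |s² − 1| < ϵ.
Factor: s² − 1 = (s + 1)(s - 1), so |s² − 1| = |s + 1|·|s - 1|.
Impose δ ≤ 2 so that |s| < 3; then |s - 1| ≤ 4.
Hence |s² − 1| ≤ 4|s + 1|, which is < ϵ once |s + 1| < ϵ/4.
Take δ = min(2, ϵ/4). If 0 < |s + 1| < δ then both bounds hold and |s² − 1| ≤ 4|s + 1| < 4·(ϵ/4) = ϵ.

δ = min(2, ϵ/4)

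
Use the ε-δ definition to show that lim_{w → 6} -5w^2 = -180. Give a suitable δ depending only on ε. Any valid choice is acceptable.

δ = min(1, ε/65)

Suppose ε > 0. We want δ > 0 such that 0 < |w − 6| < δ implies |(-5w^2) + 180| < ε.
(-5w^2) + 180 = -5w^2 + 180 = (w − 6)(-5w - 30).
So |(-5w^2) + 180| = |w − 6|·|-5w - 30|.
Assume first that |w − 6| < 1, so |w| < 7. Then |-5w - 30| ≤ 5·7 + 30 = 65.
Hence |(-5w^2) + 180| ≤ 65|w − 6| < ε provided |w − 6| < ε/65.
Choosing δ = min(1, ε/65) ensures both conditions, hence |(-5w^2) + 180| < ε.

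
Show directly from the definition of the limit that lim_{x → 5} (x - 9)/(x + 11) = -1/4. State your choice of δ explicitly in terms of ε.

δ = min(8, (32/5)ε)

Fix ε > 0. We want δ > 0 with 0 < |x − 5| < δ ⇒ |(x - 9)/(x + 11) + 1/4| < ε.
Combining over a common denominator, (x - 9)/(x + 11) + 1/4 = [(x - 9)·16 − (-4)·(x + 11)] / [16·(x + 11)] = 20(x − 5) / (16(x + 11)).
So |(x - 9)/(x + 11) + 1/4| = 20|x − 5| / (16·|x + 11|).
Require δ ≤ 8, so |x + 11| ≥ |16| − |x − 5| > 16 − 8 = 8.
Hence |(x - 9)/(x + 11) + 1/4| < 20|x − 5|/(16·8) = (5/32)|x − 5|, which is < ε once |x − 5| < (32/5)ε.
Take δ = min(8, (32/5)ε). Then 0 < |x − 5| < δ forces both bounds, so |(x - 9)/(x + 11) + 1/4| < ε.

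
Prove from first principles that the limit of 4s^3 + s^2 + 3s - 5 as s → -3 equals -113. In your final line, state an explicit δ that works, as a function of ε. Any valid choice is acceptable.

δ = min(2, ε/191)

Fix ε > 0. We want δ > 0 such that 0 < |s + 3| < δ implies |(4s^3 + s^2 + 3s - 5) + 113| < ε.
(4s^3 + s^2 + 3s - 5) + 113 = 4s^3 + s^2 + 3s + 108 = (s + 3)(4s^2 - 11s + 36).
So |(4s^3 + s^2 + 3s - 5) + 113| = |s + 3|·|4s^2 - 11s + 36|.
Assume first that |s + 3| < 2, so |s| < 5. Then |4s^2 - 11s + 36| ≤ 4·5^2 + 11·5 + 36 = 191.
Hence |(4s^3 + s^2 + 3s - 5) + 113| ≤ 191|s + 3| < ε provided |s + 3| < ε/191.
Choosing δ = min(2, ε/191) ensures both conditions, hence |(4s^3 + s^2 + 3s - 5) + 113| < ε.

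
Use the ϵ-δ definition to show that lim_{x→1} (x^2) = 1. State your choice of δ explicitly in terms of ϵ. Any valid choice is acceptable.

δ = min(2, ϵ/4)

Let ϵ > 0. We seek δ > 0 with 0 < |x − 1| < δ ⇒ |x^2 − 1| < ϵ.
Factor: x^2 − 1 = (x − 1)(x + 1), so |x^2 − 1| = |x − 1|·|x + 1|.
Impose δ ≤ 2 so that |x| < 3; then |x + 1| ≤ 4.
Hence |x^2 − 1| ≤ 4|x − 1|, which is < ϵ once |x − 1| < ϵ/4.
Take δ = min(2, ϵ/4). If 0 < |x − 1| < δ then both bounds hold and |x^2 − 1| ≤ 4|x − 1| < 4·(ϵ/4) = ϵ.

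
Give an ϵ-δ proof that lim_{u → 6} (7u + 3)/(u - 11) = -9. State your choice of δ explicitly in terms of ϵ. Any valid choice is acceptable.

Suppose ϵ > 0. We want δ > 0 with 0 < |u − 6| < δ ⇒ |(7u + 3)/(u - 11) + 9| < ϵ.
Combining over a common denominator, (7u + 3)/(u - 11) + 9 = [(7u + 3)·(-5) − 45·(u - 11)] / [(-5)·(u - 11)] = -80(u − 6) / ((-5)(u - 11)).
So |(7u + 3)/(u - 11) + 9| = 80|u − 6| / (5·|u − 11|).
Restrict δ ≤ 5/2. Then |u − 6| < 5/2 gives |u − 11| = |(u − 6) + (-5)| ≥ 5 − 5/2 = 5/2.
Hence |(7u + 3)/(u - 11) + 9| < 80|u − 6|/(5·(5/2)) = (32/5)|u − 6|, which is < ϵ once |u − 6| < (5/32)ϵ.
Take δ = min(5/2, (5/32)ϵ). Then 0 < |u − 6| < δ forces both bounds, so |(7u + 3)/(u - 11) + 9| < ϵ.

δ = min(5/2, (5/32)ϵ)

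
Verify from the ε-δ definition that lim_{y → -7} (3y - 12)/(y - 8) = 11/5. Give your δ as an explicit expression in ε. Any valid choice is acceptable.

δ = min(15/2, (75/8)ε)

Suppose ε > 0. We want δ > 0 with 0 < |y + 7| < δ ⇒ |(3y - 12)/(y - 8) − (11/5)| < ε.
Combining over a common denominator, (3y - 12)/(y - 8) − (11/5) = [(3y - 12)·(-15) − (-33)·(y - 8)] / [(-15)·(y - 8)] = -12(y + 7) / ((-15)(y - 8)).
So |(3y - 12)/(y - 8) − (11/5)| = 12|y + 7| / (15·|y − 8|).
Restrict δ ≤ 15/2. Then |y + 7| < 15/2 gives |y − 8| = |(y + 7) + (-15)| ≥ 15 − 15/2 = 15/2.
Hence |(3y - 12)/(y - 8) − (11/5)| < 12|y + 7|/(15·(15/2)) = (8/75)|y + 7|, which is < ε once |y + 7| < (75/8)ε.
Take δ = min(15/2, (75/8)ε). Then 0 < |y + 7| < δ forces both bounds, so |(3y - 12)/(y - 8) − (11/5)| < ε.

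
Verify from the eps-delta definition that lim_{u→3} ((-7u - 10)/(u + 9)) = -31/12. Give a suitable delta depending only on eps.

delta = min(6, (72/53)eps)

Suppose eps > 0. We want delta > 0 with 0 < |u − 3| < delta ⇒ |(-7u - 10)/(u + 9) + 31/12| < eps.
Combining over a common denominator, (-7u - 10)/(u + 9) + 31/12 = [(-7u - 10)·12 − (-31)·(u + 9)] / [12·(u + 9)] = -53(u − 3) / (12(u + 9)).
So |(-7u - 10)/(u + 9) + 31/12| = 53|u − 3| / (12·|u + 9|).
Require delta ≤ 6, so |u + 9| ≥ |12| − |u − 3| > 12 − 6 = 6.
Hence |(-7u - 10)/(u + 9) + 31/12| < 53|u − 3|/(12·6) = (53/72)|u − 3|, which is < eps once |u − 3| < (72/53)eps.
Take delta = min(6, (72/53)eps). Then 0 < |u − 3| < delta forces both bounds, so |(-7u - 10)/(u + 9) + 31/12| < eps.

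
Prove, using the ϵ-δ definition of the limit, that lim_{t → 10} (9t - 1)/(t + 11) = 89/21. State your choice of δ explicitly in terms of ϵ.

Suppose ϵ > 0. We want δ > 0 with 0 < |t − 10| < δ ⇒ |(9t - 1)/(t + 11) − (89/21)| < ϵ.
Combining over a common denominator, (9t - 1)/(t + 11) − (89/21) = [(9t - 1)·21 − 89·(t + 11)] / [21·(t + 11)] = 100(t − 10) / (21(t + 11)).
So |(9t - 1)/(t + 11) − (89/21)| = 100|t − 10| / (21·|t + 11|).
Require δ ≤ 21/2, so |t + 11| ≥ |21| − |t − 10| > 21 − 21/2 = 21/2.
Hence |(9t - 1)/(t + 11) − (89/21)| < 100|t − 10|/(21·(21/2)) = (200/441)|t − 10|, which is < ϵ once |t − 10| < (441/200)ϵ.
Take δ = min(21/2, (441/200)ϵ). Then 0 < |t − 10| < δ forces both bounds, so |(9t - 1)/(t + 11) − (89/21)| < ϵ.

δ = min(21/2, (441/200)ϵ)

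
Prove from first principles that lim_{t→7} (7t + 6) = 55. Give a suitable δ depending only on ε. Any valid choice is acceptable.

Let ε > 0. We need δ > 0 so that 0 < |t − 7| < δ implies |(7t + 6) − 55| < ε.
|(7t + 6) − 55| = |7t - 49| = 7|t − 7|.
So 7|t − 7| < ε exactly when |t − 7| < ε/7.
Choosing δ = ε/7 gives |(7t + 6) − 55| = 7|t − 7| < ε whenever |t − 7| < δ.

δ = ε/7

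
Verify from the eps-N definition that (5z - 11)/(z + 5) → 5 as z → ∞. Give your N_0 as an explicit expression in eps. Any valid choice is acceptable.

N_0 = 36/eps

Fix eps > 0. We seek N_0 > 0 such that z > N_0 implies |(5z - 11)/(z + 5) − 5| < eps.
(5z - 11)/(z + 5) − 5 = ((5z - 11) − 5(z + 5)) / ((z + 5)) = -36/((z + 5)).
For z > 0 we have z + 5 > z, so |(5z - 11)/(z + 5) − 5| = 36/((z + 5)) < 36/(z) = 36/z.
Thus |(5z - 11)/(z + 5) − 5| < eps whenever z > 36/eps.
Take N_0 = 36/eps. If z > N_0 then |(5z - 11)/(z + 5) − 5| < 36/z < eps.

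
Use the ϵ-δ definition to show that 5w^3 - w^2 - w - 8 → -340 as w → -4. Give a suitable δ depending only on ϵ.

δ = min(2, ϵ/389)

Suppose ϵ > 0. We want δ > 0 such that 0 < |w + 4| < δ implies |(5w^3 - w^2 - w - 8) + 340| < ϵ.
(5w^3 - w^2 - w - 8) + 340 = 5w^3 - w^2 - w + 332 = (w + 4)(5w^2 - 21w + 83).
So |(5w^3 - w^2 - w - 8) + 340| = |w + 4|·|5w^2 - 21w + 83|.
Require δ ≤ 2. Then |w + 4| < 2 gives |w| < 6, and by the triangle inequality |5w^2 - 21w + 83| ≤ 5·6^2 + 21·6 + 83 = 389.
Hence |(5w^3 - w^2 - w - 8) + 340| ≤ 389|w + 4| < ϵ provided |w + 4| < ϵ/389.
Take δ = min(2, ϵ/389). Then 0 < |w + 4| < δ gives both |w + 4| < 2 and |w + 4| < ϵ/389, so |(5w^3 - w^2 - w - 8) + 340| < ϵ.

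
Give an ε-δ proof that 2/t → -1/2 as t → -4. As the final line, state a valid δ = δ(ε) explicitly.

Let ε > 0. We seek δ > 0 such that 0 < |t + 4| < δ implies |2/t + 1/2| < ε.
|2/t + 1/2| = 2·|-4 − t|/(4·|t|) = 2|t + 4|/(4|t|).
Restrict δ ≤ 2. Then |t + 4| < 2 gives |t| > 2, so 4|t| > 8.
Then |2/t + 1/2| < 2|t + 4|/8, which is < ε when |t + 4| < 4ε.
Take δ = min(2, 4ε). Then 0 < |t + 4| < δ gives both |t + 4| < 2 and |t + 4| < 4ε, so |2/t + 1/2| < ε.

δ = min(2, 4ε)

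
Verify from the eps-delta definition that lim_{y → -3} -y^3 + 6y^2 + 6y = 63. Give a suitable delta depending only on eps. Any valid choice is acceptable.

delta = min(2, eps/91)

Suppose eps > 0. We want delta > 0 such that 0 < |y + 3| < delta implies |(-y^3 + 6y^2 + 6y) − 63| < eps.
(-y^3 + 6y^2 + 6y) − 63 = -y^3 + 6y^2 + 6y - 63 = (y + 3)(-y^2 + 9y - 21).
So |(-y^3 + 6y^2 + 6y) − 63| = |y + 3|·|-y^2 + 9y - 21|.
Require delta ≤ 2. Then |y + 3| < 2 gives |y| < 5, and by the triangle inequality |-y^2 + 9y - 21| ≤ 5^2 + 9·5 + 21 = 91.
Hence |(-y^3 + 6y^2 + 6y) − 63| ≤ 91|y + 3| < eps provided |y + 3| < eps/91.
Choosing delta = min(2, eps/91) ensures both conditions, hence |(-y^3 + 6y^2 + 6y) − 63| < eps.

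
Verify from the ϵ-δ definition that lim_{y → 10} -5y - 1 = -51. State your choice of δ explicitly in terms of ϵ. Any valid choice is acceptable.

δ = ϵ/5

Fix ϵ > 0. We need δ > 0 so that 0 < |y − 10| < δ implies |(-5y - 1) + 51| < ϵ.
Since (-5y - 1) + 51 = -5(y − 10), we have |(-5y - 1) + 51| = 5|y − 10|.
So 5|y − 10| < ϵ exactly when |y − 10| < ϵ/5.
Take δ = ϵ/5. If 0 < |y − 10| < δ then |(-5y - 1) + 51| = 5|y − 10| < 5·(ϵ/5) = ϵ.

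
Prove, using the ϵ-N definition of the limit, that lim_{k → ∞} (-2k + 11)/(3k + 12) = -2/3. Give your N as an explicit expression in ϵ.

Fix ϵ > 0. For k ≥ 1, |(-2k + 11)/(3k + 12) + 2/3| = |57|/(3(3k + 12)) = 57/(3(3k + 12)).
Since 3k + 12 ≥ 3k for k ≥ 1, this is ≤ 57/(3·3k) = (19/3)/k.
So |(-2k + 11)/(3k + 12) + 2/3| < ϵ whenever k > (19/3)/ϵ.
Take N = (19/3)/ϵ. If k > N then |(-2k + 11)/(3k + 12) + 2/3| ≤ (19/3)/k < ϵ.

N = (19/3)/ϵ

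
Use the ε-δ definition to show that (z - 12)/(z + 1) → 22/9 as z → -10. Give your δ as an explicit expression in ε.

δ = min(9/2, (81/26)ε)

Fix ε > 0. We want δ > 0 with 0 < |z + 10| < δ ⇒ |(z - 12)/(z + 1) − (22/9)| < ε.
Combining over a common denominator, (z - 12)/(z + 1) − (22/9) = [(z - 12)·(-9) − (-22)·(z + 1)] / [(-9)·(z + 1)] = 13(z + 10) / ((-9)(z + 1)).
So |(z - 12)/(z + 1) − (22/9)| = 13|z + 10| / (9·|z + 1|).
Require δ ≤ 9/2, so |z + 1| ≥ |-9| − |z + 10| > 9 − 9/2 = 9/2.
Hence |(z - 12)/(z + 1) − (22/9)| < 13|z + 10|/(9·(9/2)) = (26/81)|z + 10|, which is < ε once |z + 10| < (81/26)ε.
Take δ = min(9/2, (81/26)ε). Then 0 < |z + 10| < δ forces both bounds, so |(z - 12)/(z + 1) − (22/9)| < ε.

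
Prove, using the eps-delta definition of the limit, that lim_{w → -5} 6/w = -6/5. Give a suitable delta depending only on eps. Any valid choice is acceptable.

Fix eps > 0. We seek delta > 0 such that 0 < |w + 5| < delta implies |6/w + 6/5| < eps.
|6/w + 6/5| = 6·|-5 − w|/(5·|w|) = 6|w + 5|/(5|w|).
Restrict delta ≤ 5/2. Then |w + 5| < 5/2 gives |w| > 5/2, so 5|w| > 25/2.
Then |6/w + 6/5| < 6|w + 5|/(25/2), which is < eps when |w + 5| < (25/12)eps.
Take delta = min(5/2, (25/12)eps). Then 0 < |w + 5| < delta gives both |w + 5| < 5/2 and |w + 5| < (25/12)eps, so |6/w + 6/5| < eps.

delta = min(5/2, (25/12)eps)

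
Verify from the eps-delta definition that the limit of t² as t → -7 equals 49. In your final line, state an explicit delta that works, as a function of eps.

delta = min(1, eps/15)

Fix eps > 0. We seek delta > 0 with 0 < |t + 7| < delta ⇒ |t² − 49| < eps.
Factor: t² − 49 = (t + 7)(t - 7), so |t² − 49| = |t + 7|·|t - 7|.
Impose delta ≤ 1 so that |t| < 8; then |t - 7| ≤ 15.
Hence |t² − 49| ≤ 15|t + 7|, which is < eps once |t + 7| < eps/15.
Take delta = min(1, eps/15). If 0 < |t + 7| < delta then both bounds hold and |t² − 49| ≤ 15|t + 7| < 15·(eps/15) = eps.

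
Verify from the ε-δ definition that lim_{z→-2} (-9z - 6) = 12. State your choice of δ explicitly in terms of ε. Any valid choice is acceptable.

δ = ε/9

Fix ε > 0. We need δ > 0 so that 0 < |z + 2| < δ implies |(-9z - 6) − 12| < ε.
Since (-9z - 6) − 12 = -9(z + 2), we have |(-9z - 6) − 12| = 9|z + 2|.
So 9|z + 2| < ε exactly when |z + 2| < ε/9.
Choosing δ = ε/9 gives |(-9z - 6) − 12| = 9|z + 2| < ε whenever |z + 2| < δ.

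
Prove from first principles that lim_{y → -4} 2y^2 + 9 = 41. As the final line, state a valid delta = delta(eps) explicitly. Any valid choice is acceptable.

Let eps > 0 be given. We want delta > 0 such that 0 < |y + 4| < delta implies |(2y^2 + 9) − 41| < eps.
(2y^2 + 9) − 41 = 2y^2 - 32 = (y + 4)(2y - 8).
So |(2y^2 + 9) − 41| = |y + 4|·|2y - 8|.
Require delta ≤ 2. Then |y + 4| < 2 gives |y| < 6, and by the triangle inequality |2y - 8| ≤ 2·6 + 8 = 20.
Hence |(2y^2 + 9) − 41| ≤ 20|y + 4| < eps provided |y + 4| < eps/20.
Choosing delta = min(2, eps/20) ensures both conditions, hence |(2y^2 + 9) − 41| < eps.

delta = min(2, eps/20)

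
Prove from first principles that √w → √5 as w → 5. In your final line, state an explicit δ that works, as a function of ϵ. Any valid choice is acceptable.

δ = min(5, √5·ϵ)

Suppose ϵ > 0. We want δ > 0 such that 0 < |w − 5| < δ implies |√w − √5| < ϵ.
Rationalise: √w − √5 = (w − 5)/(√w + √5), so |√w − √5| = |w − 5|/(√w + √5).
Restrict δ ≤ 5 so that |w − 5| < 5 forces w > 0, and then √w + √5 > √5.
Hence |√w − √5| < |w − 5|/√5, which is < ϵ once |w − 5| < √5·ϵ.
Take δ = min(5, √5·ϵ). If 0 < |w − 5| < δ then w > 0 and |√w − √5| < |w − 5|/√5 < ϵ.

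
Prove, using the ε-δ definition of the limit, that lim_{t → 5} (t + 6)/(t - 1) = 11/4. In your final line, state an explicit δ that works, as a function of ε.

Fix ε > 0. We want δ > 0 with 0 < |t − 5| < δ ⇒ |(t + 6)/(t - 1) − (11/4)| < ε.
Combining over a common denominator, (t + 6)/(t - 1) − (11/4) = [(t + 6)·4 − 11·(t - 1)] / [4·(t - 1)] = -7(t − 5) / (4(t - 1)).
So |(t + 6)/(t - 1) − (11/4)| = 7|t − 5| / (4·|t − 1|).
Restrict δ ≤ 2. Then |t − 5| < 2 gives |t − 1| = |(t − 5) + 4| ≥ 4 − 2 = 2.
Hence |(t + 6)/(t - 1) − (11/4)| < 7|t − 5|/(4·2) = (7/8)|t − 5|, which is < ε once |t − 5| < (8/7)ε.
Take δ = min(2, (8/7)ε). Then 0 < |t − 5| < δ forces both bounds, so |(t + 6)/(t - 1) − (11/4)| < ε.

δ = min(2, (8/7)ε)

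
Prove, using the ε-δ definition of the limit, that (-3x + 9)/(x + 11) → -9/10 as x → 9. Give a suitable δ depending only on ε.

Fix ε > 0. We want δ > 0 with 0 < |x − 9| < δ ⇒ |(-3x + 9)/(x + 11) + 9/10| < ε.
Combining over a common denominator, (-3x + 9)/(x + 11) + 9/10 = [(-3x + 9)·20 − (-18)·(x + 11)] / [20·(x + 11)] = -42(x − 9) / (20(x + 11)).
So |(-3x + 9)/(x + 11) + 9/10| = 42|x − 9| / (20·|x + 11|).
Require δ ≤ 10, so |x + 11| ≥ |20| − |x − 9| > 20 − 10 = 10.
Hence |(-3x + 9)/(x + 11) + 9/10| < 42|x − 9|/(20·10) = (21/100)|x − 9|, which is < ε once |x − 9| < (100/21)ε.
Take δ = min(10, (100/21)ε). Then 0 < |x − 9| < δ forces both bounds, so |(-3x + 9)/(x + 11) + 9/10| < ε.

δ = min(10, (100/21)ε)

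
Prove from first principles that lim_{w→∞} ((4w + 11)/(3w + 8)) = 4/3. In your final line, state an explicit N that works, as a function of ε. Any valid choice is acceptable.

Fix ε > 0. We seek N > 0 such that w > N implies |(4w + 11)/(3w + 8) − (4/3)| < ε.
(4w + 11)/(3w + 8) − (4/3) = (3(4w + 11) − 4(3w + 8)) / (3(3w + 8)) = 1/(3(3w + 8)).
For w > 0 we have 3w + 8 > 3w, so |(4w + 11)/(3w + 8) − (4/3)| = 1/(3(3w + 8)) < 1/(3·3w) = (1/9)/w.
Thus |(4w + 11)/(3w + 8) − (4/3)| < ε whenever w > (1/9)/ε.
Take N = (1/9)/ε. If w > N then |(4w + 11)/(3w + 8) − (4/3)| < (1/9)/w < ε.

N = (1/9)/ε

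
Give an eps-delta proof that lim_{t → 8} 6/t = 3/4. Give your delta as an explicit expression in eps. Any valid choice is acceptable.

delta = min(4, (16/3)eps)

Let eps > 0 be given. We seek delta > 0 such that 0 < |t − 8| < delta implies |6/t − (3/4)| < eps.
|6/t − (3/4)| = 6·|8 − t|/(8·|t|) = 6|t − 8|/(8|t|).
Restrict delta ≤ 4. Then |t − 8| < 4 gives |t| > 4, so 8|t| > 32.
Then |6/t − (3/4)| < 6|t − 8|/32, which is < eps when |t − 8| < (16/3)eps.
Take delta = min(4, (16/3)eps). Then 0 < |t − 8| < delta gives both |t − 8| < 4 and |t − 8| < (16/3)eps, so |6/t − (3/4)| < eps.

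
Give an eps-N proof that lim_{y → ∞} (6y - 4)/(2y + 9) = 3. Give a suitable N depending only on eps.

Suppose eps > 0. We seek N > 0 such that y > N implies |(6y - 4)/(2y + 9) − 3| < eps.
(6y - 4)/(2y + 9) − 3 = (2(6y - 4) − 6(2y + 9)) / (2(2y + 9)) = -62/(2(2y + 9)).
For y > 0 we have 2y + 9 > 2y, so |(6y - 4)/(2y + 9) − 3| = 62/(2(2y + 9)) < 62/(2·2y) = (31/2)/y.
Thus |(6y - 4)/(2y + 9) − 3| < eps whenever y > (31/2)/eps.
Take N = (31/2)/eps. If y > N then |(6y - 4)/(2y + 9) − 3| < (31/2)/y < eps.

N = (31/2)/eps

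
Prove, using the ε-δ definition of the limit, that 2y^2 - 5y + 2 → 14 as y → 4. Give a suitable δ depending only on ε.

Let ε > 0. We want δ > 0 such that 0 < |y − 4| < δ implies |(2y^2 - 5y + 2) − 14| < ε.
(2y^2 - 5y + 2) − 14 = 2y^2 - 5y - 12 = (y − 4)(2y + 3).
So |(2y^2 - 5y + 2) − 14| = |y − 4|·|2y + 3|.
Require δ ≤ 1. Then |y − 4| < 1 gives |y| < 5, and by the triangle inequality |2y + 3| ≤ 2·5 + 3 = 13.
Hence |(2y^2 - 5y + 2) − 14| ≤ 13|y − 4| < ε provided |y − 4| < ε/13.
Choosing δ = min(1, ε/13) ensures both conditions, hence |(2y^2 - 5y + 2) − 14| < ε.

δ = min(1, ε/13)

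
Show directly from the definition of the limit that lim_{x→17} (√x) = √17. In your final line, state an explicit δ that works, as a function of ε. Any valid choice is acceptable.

Suppose ε > 0. We want δ > 0 such that 0 < |x − 17| < δ implies |√x − √17| < ε.
Rationalise: √x − √17 = (x − 17)/(√x + √17), so |√x − √17| = |x − 17|/(√x + √17).
Restrict δ ≤ 17 so that |x − 17| < 17 forces x > 0, and then √x + √17 > √17.
Hence |√x − √17| < |x − 17|/√17, which is < ε once |x − 17| < √17·ε.
Take δ = min(17, √17·ε). If 0 < |x − 17| < δ then x > 0 and |√x − √17| < |x − 17|/√17 < ε.

δ = min(17, √17·ε)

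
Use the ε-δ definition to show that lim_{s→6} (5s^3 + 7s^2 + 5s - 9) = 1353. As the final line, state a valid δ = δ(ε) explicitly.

Let ε > 0 be given. We want δ > 0 such that 0 < |s − 6| < δ implies |(5s^3 + 7s^2 + 5s - 9) − 1353| < ε.
(5s^3 + 7s^2 + 5s - 9) − 1353 = 5s^3 + 7s^2 + 5s - 1362 = (s − 6)(5s^2 + 37s + 227).
So |(5s^3 + 7s^2 + 5s - 9) − 1353| = |s − 6|·|5s^2 + 37s + 227|.
Assume first that |s − 6| < 1, so |s| < 7. Then |5s^2 + 37s + 227| ≤ 5·7^2 + 37·7 + 227 = 731.
Hence |(5s^3 + 7s^2 + 5s - 9) − 1353| ≤ 731|s − 6| < ε provided |s − 6| < ε/731.
Choosing δ = min(1, ε/731) ensures both conditions, hence |(5s^3 + 7s^2 + 5s - 9) − 1353| < ε.

δ = min(1, ε/731)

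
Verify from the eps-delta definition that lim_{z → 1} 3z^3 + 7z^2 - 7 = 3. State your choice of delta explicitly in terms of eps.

delta = min(1, eps/42)

Fix eps > 0. We want delta > 0 such that 0 < |z − 1| < delta implies |(3z^3 + 7z^2 - 7) − 3| < eps.
(3z^3 + 7z^2 - 7) − 3 = 3z^3 + 7z^2 - 10 = (z − 1)(3z^2 + 10z + 10).
So |(3z^3 + 7z^2 - 7) − 3| = |z − 1|·|3z^2 + 10z + 10|.
Require delta ≤ 1. Then |z − 1| < 1 gives |z| < 2, and by the triangle inequality |3z^2 + 10z + 10| ≤ 3·2^2 + 10·2 + 10 = 42.
Hence |(3z^3 + 7z^2 - 7) − 3| ≤ 42|z − 1| < eps provided |z − 1| < eps/42.
Take delta = min(1, eps/42). Then 0 < |z − 1| < delta gives both |z − 1| < 1 and |z − 1| < eps/42, so |(3z^3 + 7z^2 - 7) − 3| < eps.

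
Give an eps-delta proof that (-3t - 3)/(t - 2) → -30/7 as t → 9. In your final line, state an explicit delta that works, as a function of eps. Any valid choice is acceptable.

delta = min(7/2, (49/18)eps)

Let eps > 0 be given. We want delta > 0 with 0 < |t − 9| < delta ⇒ |(-3t - 3)/(t - 2) + 30/7| < eps.
Combining over a common denominator, (-3t - 3)/(t - 2) + 30/7 = [(-3t - 3)·7 − (-30)·(t - 2)] / [7·(t - 2)] = 9(t − 9) / (7(t - 2)).
So |(-3t - 3)/(t - 2) + 30/7| = 9|t − 9| / (7·|t − 2|).
Restrict delta ≤ 7/2. Then |t − 9| < 7/2 gives |t − 2| = |(t − 9) + 7| ≥ 7 − 7/2 = 7/2.
Hence |(-3t - 3)/(t - 2) + 30/7| < 9|t − 9|/(7·(7/2)) = (18/49)|t − 9|, which is < eps once |t − 9| < (49/18)eps.
Take delta = min(7/2, (49/18)eps). Then 0 < |t − 9| < delta forces both bounds, so |(-3t - 3)/(t - 2) + 30/7| < eps.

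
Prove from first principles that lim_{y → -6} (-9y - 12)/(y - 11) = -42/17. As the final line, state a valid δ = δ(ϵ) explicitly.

Fix ϵ > 0. We want δ > 0 with 0 < |y + 6| < δ ⇒ |(-9y - 12)/(y - 11) + 42/17| < ϵ.
Combining over a common denominator, (-9y - 12)/(y - 11) + 42/17 = [(-9y - 12)·(-17) − 42·(y - 11)] / [(-17)·(y - 11)] = 111(y + 6) / ((-17)(y - 11)).
So |(-9y - 12)/(y - 11) + 42/17| = 111|y + 6| / (17·|y − 11|).
Restrict δ ≤ 17/2. Then |y + 6| < 17/2 gives |y − 11| = |(y + 6) + (-17)| ≥ 17 − 17/2 = 17/2.
Hence |(-9y - 12)/(y - 11) + 42/17| < 111|y + 6|/(17·(17/2)) = (222/289)|y + 6|, which is < ϵ once |y + 6| < (289/222)ϵ.
Take δ = min(17/2, (289/222)ϵ). Then 0 < |y + 6| < δ forces both bounds, so |(-9y - 12)/(y - 11) + 42/17| < ϵ.

δ = min(17/2, (289/222)ϵ)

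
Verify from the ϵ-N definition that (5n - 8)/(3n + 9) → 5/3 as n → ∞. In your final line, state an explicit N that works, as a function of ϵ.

N = (23/3)/ϵ

Let ϵ > 0. For n ≥ 1, |(5n - 8)/(3n + 9) − (5/3)| = |-69|/(3(3n + 9)) = 69/(3(3n + 9)).
Since 3n + 9 ≥ 3n for n ≥ 1, this is ≤ 69/(3·3n) = (23/3)/n.
So |(5n - 8)/(3n + 9) − (5/3)| < ϵ whenever n > (23/3)/ϵ.
Take N = (23/3)/ϵ. If n > N then |(5n - 8)/(3n + 9) − (5/3)| ≤ (23/3)/n < ϵ.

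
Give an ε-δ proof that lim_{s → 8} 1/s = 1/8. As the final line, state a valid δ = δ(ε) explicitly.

δ = min(4, 32ε)

Let ε > 0. We seek δ > 0 such that 0 < |s − 8| < δ implies |1/s − (1/8)| < ε.
|1/s − (1/8)| = |8 − s|/(8·|s|) = |s − 8|/(8|s|).
Require δ ≤ 4 so that |s| > 8 − 4 = 4, hence 8|s| > 32.
Then |1/s − (1/8)| < |s − 8|/32, which is < ε when |s − 8| < 32ε.
Take δ = min(4, 32ε). Then 0 < |s − 8| < δ gives both |s − 8| < 4 and |s − 8| < 32ε, so |1/s − (1/8)| < ε.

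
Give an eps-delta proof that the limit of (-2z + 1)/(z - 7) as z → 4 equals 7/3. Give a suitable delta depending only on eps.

Let eps > 0. We want delta > 0 with 0 < |z − 4| < delta ⇒ |(-2z + 1)/(z - 7) − (7/3)| < eps.
Combining over a common denominator, (-2z + 1)/(z - 7) − (7/3) = [(-2z + 1)·(-3) − (-7)·(z - 7)] / [(-3)·(z - 7)] = 13(z − 4) / ((-3)(z - 7)).
So |(-2z + 1)/(z - 7) − (7/3)| = 13|z − 4| / (3·|z − 7|).
Restrict delta ≤ 3/2. Then |z − 4| < 3/2 gives |z − 7| = |(z − 4) + (-3)| ≥ 3 − 3/2 = 3/2.
Hence |(-2z + 1)/(z - 7) − (7/3)| < 13|z − 4|/(3·(3/2)) = (26/9)|z − 4|, which is < eps once |z − 4| < (9/26)eps.
Take delta = min(3/2, (9/26)eps). Then 0 < |z − 4| < delta forces both bounds, so |(-2z + 1)/(z - 7) − (7/3)| < eps.

delta = min(3/2, (9/26)eps)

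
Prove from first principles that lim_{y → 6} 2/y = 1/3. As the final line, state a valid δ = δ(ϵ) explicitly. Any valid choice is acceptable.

Suppose ϵ > 0. We seek δ > 0 such that 0 < |y − 6| < δ implies |2/y − (1/3)| < ϵ.
|2/y − (1/3)| = 2·|6 − y|/(6·|y|) = 2|y − 6|/(6|y|).
Require δ ≤ 3 so that |y| > 6 − 3 = 3, hence 6|y| > 18.
Then |2/y − (1/3)| < 2|y − 6|/18, which is < ϵ when |y − 6| < 9ϵ.
Take δ = min(3, 9ϵ). Then 0 < |y − 6| < δ gives both |y − 6| < 3 and |y − 6| < 9ϵ, so |2/y − (1/3)| < ϵ.

δ = min(3, 9ϵ)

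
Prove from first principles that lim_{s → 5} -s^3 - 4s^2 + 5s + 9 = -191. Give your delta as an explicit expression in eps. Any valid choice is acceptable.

Let eps > 0 be given. We want delta > 0 such that 0 < |s − 5| < delta implies |(-s^3 - 4s^2 + 5s + 9) + 191| < eps.
(-s^3 - 4s^2 + 5s + 9) + 191 = -s^3 - 4s^2 + 5s + 200 = (s − 5)(-s^2 - 9s - 40).
So |(-s^3 - 4s^2 + 5s + 9) + 191| = |s − 5|·|-s^2 - 9s - 40|.
Assume first that |s − 5| < 2, so |s| < 7. Then |-s^2 - 9s - 40| ≤ 7^2 + 9·7 + 40 = 152.
Hence |(-s^3 - 4s^2 + 5s + 9) + 191| ≤ 152|s − 5| < eps provided |s − 5| < eps/152.
Take delta = min(2, eps/152). Then 0 < |s − 5| < delta gives both |s − 5| < 2 and |s − 5| < eps/152, so |(-s^3 - 4s^2 + 5s + 9) + 191| < eps.

delta = min(2, eps/152)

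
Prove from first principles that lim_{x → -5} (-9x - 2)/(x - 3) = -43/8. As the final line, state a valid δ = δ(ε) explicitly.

Let ε > 0. We want δ > 0 with 0 < |x + 5| < δ ⇒ |(-9x - 2)/(x - 3) + 43/8| < ε.
Combining over a common denominator, (-9x - 2)/(x - 3) + 43/8 = [(-9x - 2)·(-8) − 43·(x - 3)] / [(-8)·(x - 3)] = 29(x + 5) / ((-8)(x - 3)).
So |(-9x - 2)/(x - 3) + 43/8| = 29|x + 5| / (8·|x − 3|).
Restrict δ ≤ 4. Then |x + 5| < 4 gives |x − 3| = |(x + 5) + (-8)| ≥ 8 − 4 = 4.
Hence |(-9x - 2)/(x - 3) + 43/8| < 29|x + 5|/(8·4) = (29/32)|x + 5|, which is < ε once |x + 5| < (32/29)ε.
Take δ = min(4, (32/29)ε). Then 0 < |x + 5| < δ forces both bounds, so |(-9x - 2)/(x - 3) + 43/8| < ε.

δ = min(4, (32/29)ε)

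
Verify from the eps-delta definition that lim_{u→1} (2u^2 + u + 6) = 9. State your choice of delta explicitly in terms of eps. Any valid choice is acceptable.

Suppose eps > 0. We want delta > 0 such that 0 < |u − 1| < delta implies |(2u^2 + u + 6) − 9| < eps.
(2u^2 + u + 6) − 9 = 2u^2 + u - 3 = (u − 1)(2u + 3).
So |(2u^2 + u + 6) − 9| = |u − 1|·|2u + 3|.
Require delta ≤ 2. Then |u − 1| < 2 gives |u| < 3, and by the triangle inequality |2u + 3| ≤ 2·3 + 3 = 9.
Hence |(2u^2 + u + 6) − 9| ≤ 9|u − 1| < eps provided |u − 1| < eps/9.
Choosing delta = min(2, eps/9) ensures both conditions, hence |(2u^2 + u + 6) − 9| < eps.

delta = min(2, eps/9)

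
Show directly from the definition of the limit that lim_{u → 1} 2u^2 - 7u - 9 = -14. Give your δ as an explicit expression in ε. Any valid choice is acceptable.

δ = min(2, ε/11)

Let ε > 0. We want δ > 0 such that 0 < |u − 1| < δ implies |(2u^2 - 7u - 9) + 14| < ε.
(2u^2 - 7u - 9) + 14 = 2u^2 - 7u + 5 = (u − 1)(2u - 5).
So |(2u^2 - 7u - 9) + 14| = |u − 1|·|2u - 5|.
Require δ ≤ 2. Then |u − 1| < 2 gives |u| < 3, and by the triangle inequality |2u - 5| ≤ 2·3 + 5 = 11.
Hence |(2u^2 - 7u - 9) + 14| ≤ 11|u − 1| < ε provided |u − 1| < ε/11.
Choosing δ = min(2, ε/11) ensures both conditions, hence |(2u^2 - 7u - 9) + 14| < ε.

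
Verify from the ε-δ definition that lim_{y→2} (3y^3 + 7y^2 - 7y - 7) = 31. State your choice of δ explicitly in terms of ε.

Let ε > 0 be given. We want δ > 0 such that 0 < |y − 2| < δ implies |(3y^3 + 7y^2 - 7y - 7) − 31| < ε.
(3y^3 + 7y^2 - 7y - 7) − 31 = 3y^3 + 7y^2 - 7y - 38 = (y − 2)(3y^2 + 13y + 19).
So |(3y^3 + 7y^2 - 7y - 7) − 31| = |y − 2|·|3y^2 + 13y + 19|.
Require δ ≤ 2. Then |y − 2| < 2 gives |y| < 4, and by the triangle inequality |3y^2 + 13y + 19| ≤ 3·4^2 + 13·4 + 19 = 119.
Hence |(3y^3 + 7y^2 - 7y - 7) − 31| ≤ 119|y − 2| < ε provided |y − 2| < ε/119.
Choosing δ = min(2, ε/119) ensures both conditions, hence |(3y^3 + 7y^2 - 7y - 7) − 31| < ε.

δ = min(2, ε/119)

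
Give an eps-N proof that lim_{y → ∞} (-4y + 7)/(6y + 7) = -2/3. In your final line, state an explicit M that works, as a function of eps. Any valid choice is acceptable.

Let eps > 0. We seek M > 0 such that y > M implies |(-4y + 7)/(6y + 7) + 2/3| < eps.
(-4y + 7)/(6y + 7) + 2/3 = (6(-4y + 7) − (-4)(6y + 7)) / (6(6y + 7)) = 70/(6(6y + 7)).
For y > 0 we have 6y + 7 > 6y, so |(-4y + 7)/(6y + 7) + 2/3| = 70/(6(6y + 7)) < 70/(6·6y) = (35/18)/y.
Thus |(-4y + 7)/(6y + 7) + 2/3| < eps whenever y > (35/18)/eps.
Take M = (35/18)/eps. If y > M then |(-4y + 7)/(6y + 7) + 2/3| < (35/18)/y < eps.

M = (35/18)/eps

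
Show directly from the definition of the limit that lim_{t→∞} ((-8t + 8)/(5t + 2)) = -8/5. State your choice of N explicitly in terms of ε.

N = (56/25)/ε

Let ε > 0 be given. We seek N > 0 such that t > N implies |(-8t + 8)/(5t + 2) + 8/5| < ε.
(-8t + 8)/(5t + 2) + 8/5 = (5(-8t + 8) − (-8)(5t + 2)) / (5(5t + 2)) = 56/(5(5t + 2)).
For t > 0 we have 5t + 2 > 5t, so |(-8t + 8)/(5t + 2) + 8/5| = 56/(5(5t + 2)) < 56/(5·5t) = (56/25)/t.
Thus |(-8t + 8)/(5t + 2) + 8/5| < ε whenever t > (56/25)/ε.
Take N = (56/25)/ε. If t > N then |(-8t + 8)/(5t + 2) + 8/5| < (56/25)/t < ε.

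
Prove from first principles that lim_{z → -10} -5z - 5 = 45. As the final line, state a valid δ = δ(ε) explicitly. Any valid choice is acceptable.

δ = ε/5

Let ε > 0. We need δ > 0 so that 0 < |z + 10| < δ implies |(-5z - 5) − 45| < ε.
Since (-5z - 5) − 45 = -5(z + 10), we have |(-5z - 5) − 45| = 5|z + 10|.
So 5|z + 10| < ε exactly when |z + 10| < ε/5.
Take δ = ε/5. If 0 < |z + 10| < δ then |(-5z - 5) − 45| = 5|z + 10| < 5·(ε/5) = ε.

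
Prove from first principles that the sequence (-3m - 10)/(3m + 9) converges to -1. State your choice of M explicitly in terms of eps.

M = (1/3)/eps

Fix eps > 0. For m ≥ 1, |(-3m - 10)/(3m + 9) + 1| = |-3|/(3(3m + 9)) = 3/(3(3m + 9)).
Since 3m + 9 ≥ 3m for m ≥ 1, this is ≤ 3/(3·3m) = (1/3)/m.
So |(-3m - 10)/(3m + 9) + 1| < eps whenever m > (1/3)/eps.
Take M = (1/3)/eps. If m > M then |(-3m - 10)/(3m + 9) + 1| ≤ (1/3)/m < eps.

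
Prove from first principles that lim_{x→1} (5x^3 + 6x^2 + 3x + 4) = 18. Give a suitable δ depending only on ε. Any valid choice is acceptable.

δ = min(2, ε/92)

Let ε > 0 be given. We want δ > 0 such that 0 < |x − 1| < δ implies |(5x^3 + 6x^2 + 3x + 4) − 18| < ε.
(5x^3 + 6x^2 + 3x + 4) − 18 = 5x^3 + 6x^2 + 3x - 14 = (x − 1)(5x^2 + 11x + 14).
So |(5x^3 + 6x^2 + 3x + 4) − 18| = |x − 1|·|5x^2 + 11x + 14|.
Assume first that |x − 1| < 2, so |x| < 3. Then |5x^2 + 11x + 14| ≤ 5·3^2 + 11·3 + 14 = 92.
Hence |(5x^3 + 6x^2 + 3x + 4) − 18| ≤ 92|x − 1| < ε provided |x − 1| < ε/92.
Choosing δ = min(2, ε/92) ensures both conditions, hence |(5x^3 + 6x^2 + 3x + 4) − 18| < ε.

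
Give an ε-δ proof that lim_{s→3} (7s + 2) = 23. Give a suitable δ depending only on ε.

δ = ε/7

Fix ε > 0. We need δ > 0 so that 0 < |s − 3| < δ implies |(7s + 2) − 23| < ε.
|(7s + 2) − 23| = |7s - 21| = 7|s − 3|.
Thus it suffices that |s − 3| < ε/7.
Choosing δ = ε/7 gives |(7s + 2) − 23| = 7|s − 3| < ε whenever |s − 3| < δ.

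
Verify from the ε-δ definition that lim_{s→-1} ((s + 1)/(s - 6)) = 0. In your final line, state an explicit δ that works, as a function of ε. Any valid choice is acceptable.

δ = min(7/2, (7/2)ε)

Fix ε > 0. We want δ > 0 with 0 < |s + 1| < δ ⇒ |(s + 1)/(s - 6) − 0| < ε.
Combining over a common denominator, (s + 1)/(s - 6) − 0 = [(s + 1)·(-7) − 0·(s - 6)] / [(-7)·(s - 6)] = -7(s + 1) / ((-7)(s - 6)).
So |(s + 1)/(s - 6) − 0| = 7|s + 1| / (7·|s − 6|).
Require δ ≤ 7/2, so |s − 6| ≥ |-7| − |s + 1| > 7 − 7/2 = 7/2.
Hence |(s + 1)/(s - 6) − 0| < 7|s + 1|/(7·(7/2)) = (2/7)|s + 1|, which is < ε once |s + 1| < (7/2)ε.
Take δ = min(7/2, (7/2)ε). Then 0 < |s + 1| < δ forces both bounds, so |(s + 1)/(s - 6) − 0| < ε.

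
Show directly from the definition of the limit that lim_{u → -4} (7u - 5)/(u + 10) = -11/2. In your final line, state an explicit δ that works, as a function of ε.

δ = min(3, (6/25)ε)

Fix ε > 0. We want δ > 0 with 0 < |u + 4| < δ ⇒ |(7u - 5)/(u + 10) + 11/2| < ε.
Combining over a common denominator, (7u - 5)/(u + 10) + 11/2 = [(7u - 5)·6 − (-33)·(u + 10)] / [6·(u + 10)] = 75(u + 4) / (6(u + 10)).
So |(7u - 5)/(u + 10) + 11/2| = 75|u + 4| / (6·|u + 10|).
Require δ ≤ 3, so |u + 10| ≥ |6| − |u + 4| > 6 − 3 = 3.
Hence |(7u - 5)/(u + 10) + 11/2| < 75|u + 4|/(6·3) = (25/6)|u + 4|, which is < ε once |u + 4| < (6/25)ε.
Take δ = min(3, (6/25)ε). Then 0 < |u + 4| < δ forces both bounds, so |(7u - 5)/(u + 10) + 11/2| < ε.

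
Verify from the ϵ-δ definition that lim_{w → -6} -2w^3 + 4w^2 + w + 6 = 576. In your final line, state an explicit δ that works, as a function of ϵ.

Fix ϵ > 0. We want δ > 0 such that 0 < |w + 6| < δ implies |(-2w^3 + 4w^2 + w + 6) − 576| < ϵ.
(-2w^3 + 4w^2 + w + 6) − 576 = -2w^3 + 4w^2 + w - 570 = (w + 6)(-2w^2 + 16w - 95).
So |(-2w^3 + 4w^2 + w + 6) − 576| = |w + 6|·|-2w^2 + 16w - 95|.
Require δ ≤ 1. Then |w + 6| < 1 gives |w| < 7, and by the triangle inequality |-2w^2 + 16w - 95| ≤ 2·7^2 + 16·7 + 95 = 305.
Hence |(-2w^3 + 4w^2 + w + 6) − 576| ≤ 305|w + 6| < ϵ provided |w + 6| < ϵ/305.
Choosing δ = min(1, ϵ/305) ensures both conditions, hence |(-2w^3 + 4w^2 + w + 6) − 576| < ϵ.

δ = min(1, ϵ/305)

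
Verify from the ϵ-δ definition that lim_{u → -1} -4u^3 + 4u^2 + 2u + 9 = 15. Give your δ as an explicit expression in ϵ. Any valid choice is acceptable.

δ = min(1, ϵ/38)

Let ϵ > 0 be given. We want δ > 0 such that 0 < |u + 1| < δ implies |(-4u^3 + 4u^2 + 2u + 9) − 15| < ϵ.
(-4u^3 + 4u^2 + 2u + 9) − 15 = -4u^3 + 4u^2 + 2u - 6 = (u + 1)(-4u^2 + 8u - 6).
So |(-4u^3 + 4u^2 + 2u + 9) − 15| = |u + 1|·|-4u^2 + 8u - 6|.
Require δ ≤ 1. Then |u + 1| < 1 gives |u| < 2, and by the triangle inequality |-4u^2 + 8u - 6| ≤ 4·2^2 + 8·2 + 6 = 38.
Hence |(-4u^3 + 4u^2 + 2u + 9) − 15| ≤ 38|u + 1| < ϵ provided |u + 1| < ϵ/38.
Take δ = min(1, ϵ/38). Then 0 < |u + 1| < δ gives both |u + 1| < 1 and |u + 1| < ϵ/38, so |(-4u^3 + 4u^2 + 2u + 9) − 15| < ϵ.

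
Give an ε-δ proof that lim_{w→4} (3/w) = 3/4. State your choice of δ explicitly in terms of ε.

Let ε > 0 be given. We seek δ > 0 such that 0 < |w − 4| < δ implies |3/w − (3/4)| < ε.
|3/w − (3/4)| = 3·|4 − w|/(4·|w|) = 3|w − 4|/(4|w|).
Require δ ≤ 2 so that |w| > 4 − 2 = 2, hence 4|w| > 8.
Then |3/w − (3/4)| < 3|w − 4|/8, which is < ε when |w − 4| < (8/3)ε.
Take δ = min(2, (8/3)ε). Then 0 < |w − 4| < δ gives both |w − 4| < 2 and |w − 4| < (8/3)ε, so |3/w − (3/4)| < ε.

δ = min(2, (8/3)ε)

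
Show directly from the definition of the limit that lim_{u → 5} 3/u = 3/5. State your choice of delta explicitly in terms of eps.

Suppose eps > 0. We seek delta > 0 such that 0 < |u − 5| < delta implies |3/u − (3/5)| < eps.
|3/u − (3/5)| = 3·|5 − u|/(5·|u|) = 3|u − 5|/(5|u|).
Restrict delta ≤ 5/2. Then |u − 5| < 5/2 gives |u| > 5/2, so 5|u| > 25/2.
Then |3/u − (3/5)| < 3|u − 5|/(25/2), which is < eps when |u − 5| < (25/6)eps.
Take delta = min(5/2, (25/6)eps). Then 0 < |u − 5| < delta gives both |u − 5| < 5/2 and |u − 5| < (25/6)eps, so |3/u − (3/5)| < eps.

delta = min(5/2, (25/6)eps)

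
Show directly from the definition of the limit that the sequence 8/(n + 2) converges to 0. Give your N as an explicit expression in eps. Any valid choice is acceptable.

N = 8/eps

Suppose eps > 0. For n ≥ 1, |8/(n + 2) − 0| = 8/(n + 2) ≤ 8/n.
We need 8/n < eps, i.e. n > 8/eps.
Take N = 8/eps. If n > N then |8/(n + 2)| ≤ 8/n < eps.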